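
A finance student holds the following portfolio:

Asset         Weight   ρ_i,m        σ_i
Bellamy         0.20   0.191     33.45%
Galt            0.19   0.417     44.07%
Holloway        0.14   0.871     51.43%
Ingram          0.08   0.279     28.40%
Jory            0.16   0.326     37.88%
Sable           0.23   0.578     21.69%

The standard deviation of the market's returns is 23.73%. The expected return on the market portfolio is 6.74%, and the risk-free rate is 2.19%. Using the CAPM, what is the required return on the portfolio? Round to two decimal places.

5.36%

β_Bellamy = 0.191 × 33.45% / 23.73% = 0.2692
β_Galt = 0.417 × 44.07% / 23.73% = 0.7744
β_Holloway = 0.871 × 51.43% / 23.73% = 1.8877
β_Ingram = 0.279 × 28.40% / 23.73% = 0.3339
β_Jory = 0.326 × 37.88% / 23.73% = 0.5204
β_Sable = 0.578 × 21.69% / 23.73% = 0.5283
β_P = Σ w_i β_i = 0.20×0.2692 + 0.19×0.7744 + 0.14×1.8877 + 0.08×0.3339 + 0.16×0.5204 + 0.23×0.5283 = 0.6967
MRP = 6.74% − 2.19% = 4.55%
E(R_P) = R_f + β_P × MRP = 2.19% + 0.6967 × 4.55% = 5.36%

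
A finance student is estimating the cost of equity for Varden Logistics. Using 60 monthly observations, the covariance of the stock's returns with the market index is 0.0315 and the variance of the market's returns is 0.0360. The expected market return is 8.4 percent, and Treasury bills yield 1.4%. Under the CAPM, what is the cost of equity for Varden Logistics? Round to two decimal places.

7.53%

β = Cov(R_i, R_m) / Var(R_m) = 0.0315 / 0.0360 = 0.8750
MRP = 8.4% − 1.4% = 7.00%
E(R) = R_f + β × MRP = 1.4% + 0.8750 × 7.0% = 7.53%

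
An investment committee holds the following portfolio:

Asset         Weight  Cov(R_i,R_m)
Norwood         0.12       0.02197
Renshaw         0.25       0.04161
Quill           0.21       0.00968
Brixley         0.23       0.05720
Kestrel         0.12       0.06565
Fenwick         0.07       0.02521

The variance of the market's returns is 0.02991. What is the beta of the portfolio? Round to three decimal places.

β_Norwood = 0.02197 / 0.02991 = 0.7345
β_Renshaw = 0.04161 / 0.02991 = 1.3912
β_Quill = 0.00968 / 0.02991 = 0.3236
β_Brixley = 0.05720 / 0.02991 = 1.9124
β_Kestrel = 0.06565 / 0.02991 = 2.1949
β_Fenwick = 0.02521 / 0.02991 = 0.8429
β_P = Σ w_i β_i = 0.12×0.7345 + 0.25×1.3912 + 0.21×0.3236 + 0.23×1.9124 + 0.12×2.1949 + 0.07×0.8429 = 1.2661

1.266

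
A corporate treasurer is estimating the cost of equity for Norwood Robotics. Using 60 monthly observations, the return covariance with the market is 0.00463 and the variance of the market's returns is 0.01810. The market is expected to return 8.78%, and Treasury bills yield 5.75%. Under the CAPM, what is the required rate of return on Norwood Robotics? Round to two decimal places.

6.53%

β = Cov(R_i, R_m) / Var(R_m) = 0.00463 / 0.01810 = 0.2558
MRP = 8.78% − 5.75% = 3.03%
E(R) = R_f + β × MRP = 5.75% + 0.2558 × 3.03% = 6.53%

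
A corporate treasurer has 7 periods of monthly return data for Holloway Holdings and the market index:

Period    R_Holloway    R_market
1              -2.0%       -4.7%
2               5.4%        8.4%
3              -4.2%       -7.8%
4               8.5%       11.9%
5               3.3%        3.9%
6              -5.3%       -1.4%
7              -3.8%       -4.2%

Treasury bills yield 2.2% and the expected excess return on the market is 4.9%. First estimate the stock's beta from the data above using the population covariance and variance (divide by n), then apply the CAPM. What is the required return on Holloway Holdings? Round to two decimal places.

5.57%

Mean R_i = (-2.0 + 5.4 − 4.2 + 8.5 + 3.3 − 5.3 − 3.8) / 7 = 0.2714%
Mean R_m = (-4.7 + 8.4 − 7.8 + 11.9 + 3.9 − 1.4 − 4.2) / 7 = 0.8714%
Σ(R_i − R̄_i)(R_m − R̄_m) = 223.2643  ⇒  Cov = 223.2643 / 7 = 31.8949
Σ(R_m − R̄_m)² = 324.5943  ⇒  Var(R_m) = 324.5943 / 7 = 46.3706
β = Cov / Var(R_m) = 31.8949 / 46.3706 = 0.6878
E(R) = R_f + β × MRP = 2.2% + 0.6878 × 4.9% = 5.57%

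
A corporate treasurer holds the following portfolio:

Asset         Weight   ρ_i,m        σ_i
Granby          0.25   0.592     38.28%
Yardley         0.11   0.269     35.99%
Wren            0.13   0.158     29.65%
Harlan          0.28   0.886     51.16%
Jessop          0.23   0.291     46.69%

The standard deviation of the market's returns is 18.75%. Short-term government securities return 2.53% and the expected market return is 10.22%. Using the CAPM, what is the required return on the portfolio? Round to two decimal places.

12.03%

β_Granby = 0.592 × 38.28% / 18.75% = 1.2086
β_Yardley = 0.269 × 35.99% / 18.75% = 0.5163
β_Wren = 0.158 × 29.65% / 18.75% = 0.2499
β_Harlan = 0.886 × 51.16% / 18.75% = 2.4175
β_Jessop = 0.291 × 46.69% / 18.75% = 0.7246
β_P = Σ w_i β_i = 0.25×1.2086 + 0.11×0.5163 + 0.13×0.2499 + 0.28×2.4175 + 0.23×0.7246 = 1.2350
MRP = 10.22% − 2.53% = 7.69%
E(R_P) = R_f + β_P × MRP = 2.53% + 1.2350 × 7.69% = 12.03%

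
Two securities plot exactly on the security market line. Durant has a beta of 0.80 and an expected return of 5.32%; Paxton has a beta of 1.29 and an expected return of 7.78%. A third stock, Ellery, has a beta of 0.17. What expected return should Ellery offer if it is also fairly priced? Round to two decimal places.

MRP (SML slope) = (7.78% − 5.32%) / (1.29 − 0.80) = 2.46% / 0.49 = 5.0204%
R_f (intercept) = 5.32% − 0.80 × 5.0204% = 1.3037%
E(R_Ellery) = R_f + β × MRP = 1.3037% + 0.17 × 5.0204% = 2.16%

2.16%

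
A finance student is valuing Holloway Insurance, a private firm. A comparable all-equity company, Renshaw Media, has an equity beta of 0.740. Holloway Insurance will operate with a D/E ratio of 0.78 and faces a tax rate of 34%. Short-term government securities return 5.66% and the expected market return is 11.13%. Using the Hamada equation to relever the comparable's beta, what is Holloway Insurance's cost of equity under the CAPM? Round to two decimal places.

β_L = β_U × [1 + (1 − t)(D/E)] = 0.740 × [1 + (1 − 0.34) × 0.78]
    = 0.740 × [1 + 0.66 × 0.78] = 0.740 × 1.5148 = 1.1210
MRP = 11.13% − 5.66% = 5.47%
E(R) = R_f + β_L × MRP = 5.66% + 1.1210 × 5.47% = 11.79%

11.79%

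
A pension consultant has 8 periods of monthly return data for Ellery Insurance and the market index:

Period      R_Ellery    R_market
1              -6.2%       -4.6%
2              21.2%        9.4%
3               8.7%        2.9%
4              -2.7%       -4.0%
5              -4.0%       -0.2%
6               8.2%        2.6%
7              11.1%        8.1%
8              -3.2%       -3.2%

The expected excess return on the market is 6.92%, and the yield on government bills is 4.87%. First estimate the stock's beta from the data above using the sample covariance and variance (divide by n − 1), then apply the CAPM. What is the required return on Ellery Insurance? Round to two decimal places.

Mean R_i = (-6.2 + 21.2 + 8.7 − 2.7 − 4.0 + 8.2 + 11.1 − 3.2) / 8 = 4.1375%
Mean R_m = (-4.6 + 9.4 + 2.9 − 4.0 − 0.2 + 2.6 + 8.1 − 3.2) / 8 = 1.3750%
Σ(R_i − R̄_i)(R_m − R̄_m) = 340.5875  ⇒  Cov = 340.5875 / 7 = 48.6554
Σ(R_m − R̄_m)² = 201.4550  ⇒  Var(R_m) = 201.4550 / 7 = 28.7793
β = Cov / Var(R_m) = 48.6554 / 28.7793 = 1.6906
E(R) = R_f + β × MRP = 4.87% + 1.6906 × 6.92% = 16.57%

16.57%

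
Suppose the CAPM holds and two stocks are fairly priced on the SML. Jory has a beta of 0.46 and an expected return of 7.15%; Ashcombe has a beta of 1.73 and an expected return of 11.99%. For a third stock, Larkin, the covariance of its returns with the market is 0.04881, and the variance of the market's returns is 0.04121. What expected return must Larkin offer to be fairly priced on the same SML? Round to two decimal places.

MRP = (11.99% − 7.15%) / (1.73 − 0.46) = 3.8110%
R_f = 7.15% − 0.46 × 3.8110% = 5.3969%
β_Larkin = Cov / Var(R_m) = 0.04881 / 0.04121 = 1.1844
E(R_Larkin) = R_f + β × MRP = 5.3969% + 1.1844 × 3.8110% = 9.91%

9.91%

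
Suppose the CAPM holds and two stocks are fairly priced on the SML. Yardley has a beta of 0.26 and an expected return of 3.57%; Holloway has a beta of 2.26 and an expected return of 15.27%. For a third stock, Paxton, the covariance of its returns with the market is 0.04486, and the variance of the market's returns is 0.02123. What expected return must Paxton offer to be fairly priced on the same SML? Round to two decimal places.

14.41%

MRP = (15.27% − 3.57%) / (2.26 − 0.26) = 5.8500%
R_f = 3.57% − 0.26 × 5.8500% = 2.0490%
β_Paxton = Cov / Var(R_m) = 0.04486 / 0.02123 = 2.1130
E(R_Paxton) = R_f + β × MRP = 2.0490% + 2.1130 × 5.8500% = 14.41%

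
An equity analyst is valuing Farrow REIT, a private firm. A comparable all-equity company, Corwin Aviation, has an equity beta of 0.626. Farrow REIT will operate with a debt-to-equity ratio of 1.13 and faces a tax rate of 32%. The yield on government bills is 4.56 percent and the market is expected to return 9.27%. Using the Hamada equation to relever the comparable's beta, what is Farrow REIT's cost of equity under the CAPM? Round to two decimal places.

9.77%

β_L = β_U × [1 + (1 − t)(D/E)] = 0.626 × [1 + (1 − 0.32) × 1.13]
    = 0.626 × [1 + 0.68 × 1.13] = 0.626 × 1.7684 = 1.1070
MRP = 9.27% − 4.56% = 4.71%
E(R) = R_f + β_L × MRP = 4.56% + 1.1070 × 4.71% = 9.77%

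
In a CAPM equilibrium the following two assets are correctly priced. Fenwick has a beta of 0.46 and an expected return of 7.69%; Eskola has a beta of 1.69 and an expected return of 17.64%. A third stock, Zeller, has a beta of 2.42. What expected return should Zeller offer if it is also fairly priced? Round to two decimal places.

23.55%

MRP (SML slope) = (17.64% − 7.69%) / (1.69 − 0.46) = 9.95% / 1.23 = 8.0894%
R_f (intercept) = 7.69% − 0.46 × 8.0894% = 3.9689%
E(R_Zeller) = R_f + β × MRP = 3.9689% + 2.42 × 8.0894% = 23.55%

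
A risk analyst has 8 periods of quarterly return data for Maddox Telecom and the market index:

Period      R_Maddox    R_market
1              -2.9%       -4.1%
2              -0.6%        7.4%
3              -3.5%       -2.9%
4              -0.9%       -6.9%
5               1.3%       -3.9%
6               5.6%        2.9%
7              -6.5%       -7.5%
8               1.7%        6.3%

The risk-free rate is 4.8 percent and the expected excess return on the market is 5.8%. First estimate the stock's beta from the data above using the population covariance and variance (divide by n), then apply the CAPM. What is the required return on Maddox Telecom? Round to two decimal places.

Mean R_i = (-2.9 − 0.6 − 3.5 − 0.9 + 1.3 + 5.6 − 6.5 + 1.7) / 8 = -0.7250%
Mean R_m = (-4.1 + 7.4 − 2.9 − 6.9 − 3.9 + 2.9 − 7.5 + 6.3) / 8 = -1.0875%
Σ(R_i − R̄_i)(R_m − R̄_m) = 88.1325  ⇒  Cov = 88.1325 / 8 = 11.0166
Σ(R_m − R̄_m)² = 237.6888  ⇒  Var(R_m) = 237.6888 / 8 = 29.7111
β = Cov / Var(R_m) = 11.0166 / 29.7111 = 0.3708
E(R) = R_f + β × MRP = 4.8% + 0.3708 × 5.8% = 6.95%

6.95%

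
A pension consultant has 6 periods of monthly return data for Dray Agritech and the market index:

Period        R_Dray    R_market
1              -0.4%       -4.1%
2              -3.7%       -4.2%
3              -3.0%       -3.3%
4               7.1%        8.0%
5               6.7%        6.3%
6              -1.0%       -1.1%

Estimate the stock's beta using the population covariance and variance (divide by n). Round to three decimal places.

Mean R_i = (-0.4 − 3.7 − 3.0 + 7.1 + 6.7 − 1.0) / 6 = 0.9500%
Mean R_m = (-4.1 − 4.2 − 3.3 + 8.0 + 6.3 − 1.1) / 6 = 0.2667%
Σ(R_i − R̄_i)(R_m − R̄_m) = 125.6700  ⇒  Cov = 125.6700 / 6 = 20.9450
Σ(R_m − R̄_m)² = 149.8133  ⇒  Var(R_m) = 149.8133 / 6 = 24.9689
β = Cov / Var(R_m) = 20.9450 / 24.9689 = 0.8388

0.839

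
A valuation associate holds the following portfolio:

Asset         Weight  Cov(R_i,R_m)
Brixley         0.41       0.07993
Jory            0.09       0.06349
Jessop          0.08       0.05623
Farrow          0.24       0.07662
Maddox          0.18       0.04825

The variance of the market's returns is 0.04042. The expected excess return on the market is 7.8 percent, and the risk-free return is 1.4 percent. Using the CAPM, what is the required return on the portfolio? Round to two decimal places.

14.92%

β_Brixley = 0.07993 / 0.04042 = 1.9775
β_Jory = 0.06349 / 0.04042 = 1.5708
β_Jessop = 0.05623 / 0.04042 = 1.3911
β_Farrow = 0.07662 / 0.04042 = 1.8956
β_Maddox = 0.04825 / 0.04042 = 1.1937
β_P = Σ w_i β_i = 0.41×1.9775 + 0.09×1.5708 + 0.08×1.3911 + 0.24×1.8956 + 0.18×1.1937 = 1.7332
E(R_P) = R_f + β_P × MRP = 1.4% + 1.7332 × 7.8% = 14.92%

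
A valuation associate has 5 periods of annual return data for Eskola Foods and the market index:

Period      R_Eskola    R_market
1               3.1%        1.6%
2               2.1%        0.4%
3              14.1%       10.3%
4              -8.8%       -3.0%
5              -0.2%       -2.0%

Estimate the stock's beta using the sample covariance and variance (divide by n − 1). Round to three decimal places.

1.465

Mean R_i = (3.1 + 2.1 + 14.1 − 8.8 − 0.2) / 5 = 2.0600%
Mean R_m = (1.6 + 0.4 + 10.3 − 3.0 − 2.0) / 5 = 1.4600%
Σ(R_i − R̄_i)(R_m − R̄_m) = 162.7920  ⇒  Cov = 162.7920 / 4 = 40.6980
Σ(R_m − R̄_m)² = 111.1520  ⇒  Var(R_m) = 111.1520 / 4 = 27.7880
β = Cov / Var(R_m) = 40.6980 / 27.7880 = 1.4646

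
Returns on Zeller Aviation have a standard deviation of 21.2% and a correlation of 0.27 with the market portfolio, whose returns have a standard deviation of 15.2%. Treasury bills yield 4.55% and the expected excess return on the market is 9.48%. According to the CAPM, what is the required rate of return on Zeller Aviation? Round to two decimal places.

8.12%

β = ρ × σ_i / σ_m = 0.27 × 21.2% / 15.2% = 0.3766
E(R) = 4.55% + 0.3766 × 9.48% = 8.12%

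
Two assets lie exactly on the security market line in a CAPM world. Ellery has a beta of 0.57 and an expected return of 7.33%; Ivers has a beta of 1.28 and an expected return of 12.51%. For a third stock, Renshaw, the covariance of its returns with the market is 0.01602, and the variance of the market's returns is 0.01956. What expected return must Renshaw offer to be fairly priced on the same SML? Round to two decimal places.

9.15%

MRP = (12.51% − 7.33%) / (1.28 − 0.57) = 7.2958%
R_f = 7.33% − 0.57 × 7.2958% = 3.1714%
β_Renshaw = Cov / Var(R_m) = 0.01602 / 0.01956 = 0.8190
E(R_Renshaw) = R_f + β × MRP = 3.1714% + 0.8190 × 7.2958% = 9.15%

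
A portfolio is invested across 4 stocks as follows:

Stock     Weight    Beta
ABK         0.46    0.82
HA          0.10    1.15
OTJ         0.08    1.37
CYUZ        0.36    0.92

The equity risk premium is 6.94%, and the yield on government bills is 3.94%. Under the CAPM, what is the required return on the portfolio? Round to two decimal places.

10.42%

β_P = Σ w_i β_i = 0.46×0.82 + 0.10×1.15 + 0.08×1.37 + 0.36×0.92 = 0.9330
E(R_P) = R_f + β_P × MRP = 3.94% + 0.9330 × 6.94% = 10.42%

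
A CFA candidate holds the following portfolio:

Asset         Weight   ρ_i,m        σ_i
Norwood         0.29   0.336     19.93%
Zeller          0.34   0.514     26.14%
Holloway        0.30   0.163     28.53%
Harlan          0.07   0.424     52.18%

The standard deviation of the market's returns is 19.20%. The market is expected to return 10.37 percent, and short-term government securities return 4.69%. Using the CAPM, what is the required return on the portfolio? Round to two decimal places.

β_Norwood = 0.336 × 19.93% / 19.20% = 0.3488
β_Zeller = 0.514 × 26.14% / 19.20% = 0.6998
β_Holloway = 0.163 × 28.53% / 19.20% = 0.2422
β_Harlan = 0.424 × 52.18% / 19.20% = 1.1523
β_P = Σ w_i β_i = 0.29×0.3488 + 0.34×0.6998 + 0.30×0.2422 + 0.07×1.1523 = 0.4924
MRP = 10.37% − 4.69% = 5.68%
E(R_P) = R_f + β_P × MRP = 4.69% + 0.4924 × 5.68% = 7.49%

7.49%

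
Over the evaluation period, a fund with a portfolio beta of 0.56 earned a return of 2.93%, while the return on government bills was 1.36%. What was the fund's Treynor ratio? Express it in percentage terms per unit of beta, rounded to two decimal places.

2.80%

Treynor = (R_P − R_f) / β_P = (2.93% − 1.36%) / 0.5600 = 1.57% / 0.5600 = 2.80%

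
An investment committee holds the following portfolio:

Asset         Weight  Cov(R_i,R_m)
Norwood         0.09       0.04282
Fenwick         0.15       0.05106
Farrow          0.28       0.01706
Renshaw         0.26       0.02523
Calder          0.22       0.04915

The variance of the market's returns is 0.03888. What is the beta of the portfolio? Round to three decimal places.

β_Norwood = 0.04282 / 0.03888 = 1.1013
β_Fenwick = 0.05106 / 0.03888 = 1.3133
β_Farrow = 0.01706 / 0.03888 = 0.4388
β_Renshaw = 0.02523 / 0.03888 = 0.6489
β_Calder = 0.04915 / 0.03888 = 1.2641
β_P = Σ w_i β_i = 0.09×1.1013 + 0.15×1.3133 + 0.28×0.4388 + 0.26×0.6489 + 0.22×1.2641 = 0.8658

0.866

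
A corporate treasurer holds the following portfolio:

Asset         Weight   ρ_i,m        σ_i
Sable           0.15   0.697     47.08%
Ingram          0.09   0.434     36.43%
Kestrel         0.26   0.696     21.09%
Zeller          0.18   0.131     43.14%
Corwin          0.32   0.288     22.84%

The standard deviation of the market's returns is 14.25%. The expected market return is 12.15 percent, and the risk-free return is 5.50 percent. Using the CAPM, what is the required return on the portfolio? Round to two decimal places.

11.70%

β_Sable = 0.697 × 47.08% / 14.25% = 2.3028
β_Ingram = 0.434 × 36.43% / 14.25% = 1.1095
β_Kestrel = 0.696 × 21.09% / 14.25% = 1.0301
β_Zeller = 0.131 × 43.14% / 14.25% = 0.3966
β_Corwin = 0.288 × 22.84% / 14.25% = 0.4616
β_P = Σ w_i β_i = 0.15×2.3028 + 0.09×1.1095 + 0.26×1.0301 + 0.18×0.3966 + 0.32×0.4616 = 0.9322
MRP = 12.15% − 5.50% = 6.65%
E(R_P) = R_f + β_P × MRP = 5.50% + 0.9322 × 6.65% = 11.70%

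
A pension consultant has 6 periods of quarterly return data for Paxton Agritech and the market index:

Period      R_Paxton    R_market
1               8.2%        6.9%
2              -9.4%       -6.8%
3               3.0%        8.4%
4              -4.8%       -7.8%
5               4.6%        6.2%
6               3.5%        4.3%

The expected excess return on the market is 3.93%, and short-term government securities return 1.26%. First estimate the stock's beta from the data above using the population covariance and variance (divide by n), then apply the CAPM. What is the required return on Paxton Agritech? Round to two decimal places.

Mean R_i = (8.2 − 9.4 + 3.0 − 4.8 + 4.6 + 3.5) / 6 = 0.8500%
Mean R_m = (6.9 − 6.8 + 8.4 − 7.8 + 6.2 + 4.3) / 6 = 1.8667%
Σ(R_i − R̄_i)(R_m − R̄_m) = 217.1900  ⇒  Cov = 217.1900 / 6 = 36.1983
Σ(R_m − R̄_m)² = 261.2733  ⇒  Var(R_m) = 261.2733 / 6 = 43.5456
β = Cov / Var(R_m) = 36.1983 / 43.5456 = 0.8313
E(R) = R_f + β × MRP = 1.26% + 0.8313 × 3.93% = 4.53%

4.53%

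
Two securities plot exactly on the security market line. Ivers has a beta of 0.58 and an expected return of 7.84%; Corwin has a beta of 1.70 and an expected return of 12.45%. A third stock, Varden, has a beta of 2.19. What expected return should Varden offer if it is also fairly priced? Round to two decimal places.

14.47%

MRP (SML slope) = (12.45% − 7.84%) / (1.70 − 0.58) = 4.61% / 1.12 = 4.1161%
R_f (intercept) = 7.84% − 0.58 × 4.1161% = 5.4527%
E(R_Varden) = R_f + β × MRP = 5.4527% + 2.19 × 4.1161% = 14.47%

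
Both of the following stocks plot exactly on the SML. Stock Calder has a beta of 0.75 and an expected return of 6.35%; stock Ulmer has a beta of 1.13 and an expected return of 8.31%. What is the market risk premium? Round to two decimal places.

Both satisfy E(R) = R_f + β·MRP, so the slope of the SML is
MRP = (8.31% − 6.35%) / (1.13 − 0.75) = 1.96% / 0.38 = 5.1579%

5.16%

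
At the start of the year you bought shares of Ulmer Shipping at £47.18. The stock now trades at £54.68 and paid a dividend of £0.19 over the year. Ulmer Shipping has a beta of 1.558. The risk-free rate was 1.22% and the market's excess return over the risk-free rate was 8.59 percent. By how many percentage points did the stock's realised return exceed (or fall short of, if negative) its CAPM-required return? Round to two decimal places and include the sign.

Realised HPR = (P1 + D1 − P0) / P0 = (54.68 + 0.19 − 47.18) / 47.18 = 7.69 / 47.18 = 16.2993%
CAPM required = R_f + β·MRP = 1.22% + 1.558 × 8.59% = 14.60322%
α = realised − required = 16.2993% − 14.60322% = +1.70%

+1.70%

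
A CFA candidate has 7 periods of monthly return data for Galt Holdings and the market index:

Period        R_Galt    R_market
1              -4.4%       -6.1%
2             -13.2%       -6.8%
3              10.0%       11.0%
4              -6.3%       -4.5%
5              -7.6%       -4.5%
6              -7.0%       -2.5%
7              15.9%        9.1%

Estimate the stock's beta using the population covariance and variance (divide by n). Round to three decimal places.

Mean R_i = (-4.4 − 13.2 + 10.0 − 6.3 − 7.6 − 7.0 + 15.9) / 7 = -1.8000%
Mean R_m = (-6.1 − 6.8 + 11.0 − 4.5 − 4.5 − 2.5 + 9.1) / 7 = -0.6143%
Σ(R_i − R̄_i)(R_m − R̄_m) = 443.6000  ⇒  Cov = 443.6000 / 7 = 63.3714
Σ(R_m − R̄_m)² = 331.3686  ⇒  Var(R_m) = 331.3686 / 7 = 47.3384
β = Cov / Var(R_m) = 63.3714 / 47.3384 = 1.3387

1.339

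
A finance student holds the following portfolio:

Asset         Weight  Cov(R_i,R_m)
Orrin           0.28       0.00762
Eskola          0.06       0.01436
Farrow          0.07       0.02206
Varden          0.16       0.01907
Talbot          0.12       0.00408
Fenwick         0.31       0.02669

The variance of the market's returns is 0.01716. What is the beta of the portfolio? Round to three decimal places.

β_Orrin = 0.00762 / 0.01716 = 0.4441
β_Eskola = 0.01436 / 0.01716 = 0.8368
β_Farrow = 0.02206 / 0.01716 = 1.2855
β_Varden = 0.01907 / 0.01716 = 1.1113
β_Talbot = 0.00408 / 0.01716 = 0.2378
β_Fenwick = 0.02669 / 0.01716 = 1.5554
β_P = Σ w_i β_i = 0.28×0.4441 + 0.06×0.8368 + 0.07×1.2855 + 0.16×1.1113 + 0.12×0.2378 + 0.31×1.5554 = 0.9531

0.953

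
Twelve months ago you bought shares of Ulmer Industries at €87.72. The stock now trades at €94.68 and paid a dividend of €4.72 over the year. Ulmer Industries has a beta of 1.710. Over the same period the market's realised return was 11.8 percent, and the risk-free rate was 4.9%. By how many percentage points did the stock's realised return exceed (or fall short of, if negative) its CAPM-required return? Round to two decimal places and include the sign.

Realised HPR = (P1 + D1 − P0) / P0 = (94.68 + 4.72 − 87.72) / 87.72 = 11.68 / 87.72 = 13.3151%
MRP = 11.8% − 4.9% = 6.90%
CAPM required = R_f + β·MRP = 4.9% + 1.710 × 6.9% = 16.6990%
α = realised − required = 13.3151% − 16.6990% = -3.38%

-3.38%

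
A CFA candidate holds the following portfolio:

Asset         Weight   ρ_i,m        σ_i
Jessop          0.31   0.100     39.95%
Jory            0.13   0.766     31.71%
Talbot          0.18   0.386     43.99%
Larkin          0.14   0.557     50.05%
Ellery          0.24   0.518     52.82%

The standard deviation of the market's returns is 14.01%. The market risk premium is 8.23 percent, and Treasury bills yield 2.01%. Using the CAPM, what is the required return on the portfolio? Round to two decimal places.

12.54%

β_Jessop = 0.100 × 39.95% / 14.01% = 0.2852
β_Jory = 0.766 × 31.71% / 14.01% = 1.7338
β_Talbot = 0.386 × 43.99% / 14.01% = 1.2120
β_Larkin = 0.557 × 50.05% / 14.01% = 1.9899
β_Ellery = 0.518 × 52.82% / 14.01% = 1.9529
β_P = Σ w_i β_i = 0.31×0.2852 + 0.13×1.7338 + 0.18×1.2120 + 0.14×1.9899 + 0.24×1.9529 = 1.2792
E(R_P) = R_f + β_P × MRP = 2.01% + 1.2792 × 8.23% = 12.54%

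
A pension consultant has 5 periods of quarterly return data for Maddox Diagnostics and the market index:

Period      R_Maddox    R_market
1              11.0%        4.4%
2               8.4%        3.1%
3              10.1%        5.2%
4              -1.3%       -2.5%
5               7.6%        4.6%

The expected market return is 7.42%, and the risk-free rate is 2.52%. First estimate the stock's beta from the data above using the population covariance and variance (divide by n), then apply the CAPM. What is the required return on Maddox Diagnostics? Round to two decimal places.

Mean R_i = (11.0 + 8.4 + 10.1 − 1.3 + 7.6) / 5 = 7.1600%
Mean R_m = (4.4 + 3.1 + 5.2 − 2.5 + 4.6) / 5 = 2.9600%
Σ(R_i − R̄_i)(R_m − R̄_m) = 59.2020  ⇒  Cov = 59.2020 / 5 = 11.8404
Σ(R_m − R̄_m)² = 39.6120  ⇒  Var(R_m) = 39.6120 / 5 = 7.9224
β = Cov / Var(R_m) = 11.8404 / 7.9224 = 1.4945
MRP = 7.42% − 2.52% = 4.90%
E(R) = R_f + β × MRP = 2.52% + 1.4945 × 4.90% = 9.84%

9.84%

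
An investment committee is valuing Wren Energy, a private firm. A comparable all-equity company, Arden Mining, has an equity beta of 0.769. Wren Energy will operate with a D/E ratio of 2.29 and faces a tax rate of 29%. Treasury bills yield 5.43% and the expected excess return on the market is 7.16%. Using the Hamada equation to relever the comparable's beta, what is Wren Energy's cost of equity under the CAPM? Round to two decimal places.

β_L = β_U × [1 + (1 − t)(D/E)] = 0.769 × [1 + (1 − 0.29) × 2.29]
    = 0.769 × [1 + 0.71 × 2.29] = 0.769 × 2.6259 = 2.0193
E(R) = R_f + β_L × MRP = 5.43% + 2.0193 × 7.16% = 19.89%

19.89%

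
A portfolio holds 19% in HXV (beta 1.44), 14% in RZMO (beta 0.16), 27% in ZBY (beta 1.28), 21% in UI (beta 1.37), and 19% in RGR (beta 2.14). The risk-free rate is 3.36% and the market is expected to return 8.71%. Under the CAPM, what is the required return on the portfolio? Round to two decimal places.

β_P = Σ w_i β_i = 0.19×1.44 + 0.14×0.16 + 0.27×1.28 + 0.21×1.37 + 0.19×2.14 = 1.3359
MRP = 8.71% − 3.36% = 5.35%
E(R_P) = R_f + β_P × MRP = 3.36% + 1.3359 × 5.35% = 10.51%

10.51%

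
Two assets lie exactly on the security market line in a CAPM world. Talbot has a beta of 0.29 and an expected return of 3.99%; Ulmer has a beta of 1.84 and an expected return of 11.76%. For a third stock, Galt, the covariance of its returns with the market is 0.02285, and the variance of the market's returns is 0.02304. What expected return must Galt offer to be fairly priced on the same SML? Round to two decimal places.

7.51%

MRP = (11.76% − 3.99%) / (1.84 − 0.29) = 5.0129%
R_f = 3.99% − 0.29 × 5.0129% = 2.5363%
β_Galt = Cov / Var(R_m) = 0.02285 / 0.02304 = 0.9918
E(R_Galt) = R_f + β × MRP = 2.5363% + 0.9918 × 5.0129% = 7.51%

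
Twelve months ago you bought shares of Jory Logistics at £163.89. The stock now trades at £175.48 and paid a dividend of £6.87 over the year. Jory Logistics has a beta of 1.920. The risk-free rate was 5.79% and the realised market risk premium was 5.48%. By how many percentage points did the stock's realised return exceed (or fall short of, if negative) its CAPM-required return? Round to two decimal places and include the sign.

-5.05%

Realised HPR = (P1 + D1 − P0) / P0 = (175.48 + 6.87 − 163.89) / 163.89 = 18.46 / 163.89 = 11.2637%
CAPM required = R_f + β·MRP = 5.79% + 1.920 × 5.48% = 16.31160%
α = realised − required = 11.2637% − 16.31160% = -5.05%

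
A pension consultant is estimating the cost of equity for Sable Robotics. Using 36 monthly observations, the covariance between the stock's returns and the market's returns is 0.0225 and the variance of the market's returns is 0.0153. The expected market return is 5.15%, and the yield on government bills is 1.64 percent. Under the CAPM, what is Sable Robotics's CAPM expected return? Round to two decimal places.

β = Cov(R_i, R_m) / Var(R_m) = 0.0225 / 0.0153 = 1.4706
MRP = 5.15% − 1.64% = 3.51%
E(R) = R_f + β × MRP = 1.64% + 1.4706 × 3.51% = 6.80%

6.80%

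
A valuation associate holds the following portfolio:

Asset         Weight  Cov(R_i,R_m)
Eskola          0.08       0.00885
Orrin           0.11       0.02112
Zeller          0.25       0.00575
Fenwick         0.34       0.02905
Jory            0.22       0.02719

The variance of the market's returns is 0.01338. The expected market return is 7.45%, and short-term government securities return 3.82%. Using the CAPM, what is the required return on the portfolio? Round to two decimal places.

9.33%

β_Eskola = 0.00885 / 0.01338 = 0.6614
β_Orrin = 0.02112 / 0.01338 = 1.5785
β_Zeller = 0.00575 / 0.01338 = 0.4297
β_Fenwick = 0.02905 / 0.01338 = 2.1712
β_Jory = 0.02719 / 0.01338 = 2.0321
β_P = Σ w_i β_i = 0.08×0.6614 + 0.11×1.5785 + 0.25×0.4297 + 0.34×2.1712 + 0.22×2.0321 = 1.5192
MRP = 7.45% − 3.82% = 3.63%
E(R_P) = R_f + β_P × MRP = 3.82% + 1.5192 × 3.63% = 9.33%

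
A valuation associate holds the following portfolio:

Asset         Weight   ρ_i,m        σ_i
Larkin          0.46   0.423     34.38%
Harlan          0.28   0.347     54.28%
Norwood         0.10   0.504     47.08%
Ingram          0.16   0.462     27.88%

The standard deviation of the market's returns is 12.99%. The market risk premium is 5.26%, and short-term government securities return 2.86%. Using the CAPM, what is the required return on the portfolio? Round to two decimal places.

9.50%

β_Larkin = 0.423 × 34.38% / 12.99% = 1.1195
β_Harlan = 0.347 × 54.28% / 12.99% = 1.4500
β_Norwood = 0.504 × 47.08% / 12.99% = 1.8267
β_Ingram = 0.462 × 27.88% / 12.99% = 0.9916
β_P = Σ w_i β_i = 0.46×1.1195 + 0.28×1.4500 + 0.10×1.8267 + 0.16×0.9916 = 1.2623
E(R_P) = R_f + β_P × MRP = 2.86% + 1.2623 × 5.26% = 9.50%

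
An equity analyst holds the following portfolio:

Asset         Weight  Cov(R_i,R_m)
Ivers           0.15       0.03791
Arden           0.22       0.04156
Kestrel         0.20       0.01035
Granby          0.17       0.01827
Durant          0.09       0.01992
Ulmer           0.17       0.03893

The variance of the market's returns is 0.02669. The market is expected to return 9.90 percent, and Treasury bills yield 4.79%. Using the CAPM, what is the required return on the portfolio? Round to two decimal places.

10.23%

β_Ivers = 0.03791 / 0.02669 = 1.4204
β_Arden = 0.04156 / 0.02669 = 1.5571
β_Kestrel = 0.01035 / 0.02669 = 0.3878
β_Granby = 0.01827 / 0.02669 = 0.6845
β_Durant = 0.01992 / 0.02669 = 0.7463
β_Ulmer = 0.03893 / 0.02669 = 1.4586
β_P = Σ w_i β_i = 0.15×1.4204 + 0.22×1.5571 + 0.20×0.3878 + 0.17×0.6845 + 0.09×0.7463 + 0.17×1.4586 = 1.0647
MRP = 9.90% − 4.79% = 5.11%
E(R_P) = R_f + β_P × MRP = 4.79% + 1.0647 × 5.11% = 10.23%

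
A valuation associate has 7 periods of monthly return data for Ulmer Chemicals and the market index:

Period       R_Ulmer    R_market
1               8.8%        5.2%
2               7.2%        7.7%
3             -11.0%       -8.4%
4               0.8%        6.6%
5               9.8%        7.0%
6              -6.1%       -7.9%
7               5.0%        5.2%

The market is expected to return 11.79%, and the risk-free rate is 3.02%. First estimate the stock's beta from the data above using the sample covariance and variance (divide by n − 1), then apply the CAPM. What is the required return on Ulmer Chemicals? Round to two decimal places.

11.93%

Mean R_i = (8.8 + 7.2 − 11.0 + 0.8 + 9.8 − 6.1 + 5.0) / 7 = 2.0714%
Mean R_m = (5.2 + 7.7 − 8.4 + 6.6 + 7.0 − 7.9 + 5.2) / 7 = 2.2000%
Σ(R_i − R̄_i)(R_m − R̄_m) = 309.7700  ⇒  Cov = 309.7700 / 6 = 51.6283
Σ(R_m − R̄_m)² = 305.0200  ⇒  Var(R_m) = 305.0200 / 6 = 50.8367
β = Cov / Var(R_m) = 51.6283 / 50.8367 = 1.0156
MRP = 11.79% − 3.02% = 8.77%
E(R) = R_f + β × MRP = 3.02% + 1.0156 × 8.77% = 11.93%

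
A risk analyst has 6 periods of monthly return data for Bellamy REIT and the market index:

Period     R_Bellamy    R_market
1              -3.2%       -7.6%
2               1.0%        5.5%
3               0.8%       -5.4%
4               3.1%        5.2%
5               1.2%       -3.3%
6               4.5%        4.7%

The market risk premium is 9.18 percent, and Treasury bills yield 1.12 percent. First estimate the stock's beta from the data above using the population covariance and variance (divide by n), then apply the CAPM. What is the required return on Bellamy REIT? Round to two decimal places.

4.23%

Mean R_i = (-3.2 + 1.0 + 0.8 + 3.1 + 1.2 + 4.5) / 6 = 1.2333%
Mean R_m = (-7.6 + 5.5 − 5.4 + 5.2 − 3.3 + 4.7) / 6 = -0.1500%
Σ(R_i − R̄_i)(R_m − R̄_m) = 59.9200  ⇒  Cov = 59.9200 / 6 = 9.9867
Σ(R_m − R̄_m)² = 177.0550  ⇒  Var(R_m) = 177.0550 / 6 = 29.5092
β = Cov / Var(R_m) = 9.9867 / 29.5092 = 0.3384
E(R) = R_f + β × MRP = 1.12% + 0.3384 × 9.18% = 4.23%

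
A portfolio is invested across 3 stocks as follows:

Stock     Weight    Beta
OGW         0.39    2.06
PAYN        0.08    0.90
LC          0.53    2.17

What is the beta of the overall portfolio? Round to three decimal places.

2.026

β_P = Σ w_i β_i = 0.39×2.06 + 0.08×0.90 + 0.53×2.17 = 2.0255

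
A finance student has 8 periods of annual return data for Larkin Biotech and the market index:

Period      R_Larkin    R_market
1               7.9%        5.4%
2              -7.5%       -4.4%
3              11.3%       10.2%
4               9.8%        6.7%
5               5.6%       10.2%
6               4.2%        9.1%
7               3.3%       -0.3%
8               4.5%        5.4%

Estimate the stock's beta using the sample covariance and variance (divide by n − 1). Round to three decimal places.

Mean R_i = (7.9 − 7.5 + 11.3 + 9.8 + 5.6 + 4.2 + 3.3 + 4.5) / 8 = 4.8875%
Mean R_m = (5.4 − 4.4 + 10.2 + 6.7 + 10.2 + 9.1 − 0.3 + 5.4) / 8 = 5.2875%
Σ(R_i − R̄_i)(R_m − R̄_m) = 168.4888  ⇒  Cov = 168.4888 / 7 = 24.0698
Σ(R_m − R̄_m)² = 189.8888  ⇒  Var(R_m) = 189.8888 / 7 = 27.1270
β = Cov / Var(R_m) = 24.0698 / 27.1270 = 0.8873

0.887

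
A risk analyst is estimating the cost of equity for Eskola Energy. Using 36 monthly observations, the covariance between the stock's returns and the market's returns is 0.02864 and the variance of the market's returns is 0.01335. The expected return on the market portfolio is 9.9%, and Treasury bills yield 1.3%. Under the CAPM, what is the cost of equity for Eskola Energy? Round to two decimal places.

19.75%

β = Cov(R_i, R_m) / Var(R_m) = 0.02864 / 0.01335 = 2.1453
MRP = 9.9% − 1.3% = 8.60%
E(R) = R_f + β × MRP = 1.3% + 2.1453 × 8.6% = 19.75%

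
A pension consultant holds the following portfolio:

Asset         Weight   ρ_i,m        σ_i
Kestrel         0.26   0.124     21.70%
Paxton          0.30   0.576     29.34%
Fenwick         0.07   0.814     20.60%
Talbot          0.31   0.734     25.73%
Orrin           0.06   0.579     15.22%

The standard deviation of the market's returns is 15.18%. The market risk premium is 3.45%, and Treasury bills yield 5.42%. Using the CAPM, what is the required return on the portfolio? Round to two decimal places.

8.45%

β_Kestrel = 0.124 × 21.70% / 15.18% = 0.1773
β_Paxton = 0.576 × 29.34% / 15.18% = 1.1133
β_Fenwick = 0.814 × 20.60% / 15.18% = 1.1046
β_Talbot = 0.734 × 25.73% / 15.18% = 1.2441
β_Orrin = 0.579 × 15.22% / 15.18% = 0.5805
β_P = Σ w_i β_i = 0.26×0.1773 + 0.30×1.1133 + 0.07×1.1046 + 0.31×1.2441 + 0.06×0.5805 = 0.8779
E(R_P) = R_f + β_P × MRP = 5.42% + 0.8779 × 3.45% = 8.45%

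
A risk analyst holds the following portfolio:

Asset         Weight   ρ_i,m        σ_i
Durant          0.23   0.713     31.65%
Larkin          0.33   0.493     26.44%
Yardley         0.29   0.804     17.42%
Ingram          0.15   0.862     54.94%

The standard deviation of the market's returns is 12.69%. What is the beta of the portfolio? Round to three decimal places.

β_Durant = 0.713 × 31.65% / 12.69% = 1.7783
β_Larkin = 0.493 × 26.44% / 12.69% = 1.0272
β_Yardley = 0.804 × 17.42% / 12.69% = 1.1037
β_Ingram = 0.862 × 54.94% / 12.69% = 3.7319
β_P = Σ w_i β_i = 0.23×1.7783 + 0.33×1.0272 + 0.29×1.1037 + 0.15×3.7319 = 1.6278

1.628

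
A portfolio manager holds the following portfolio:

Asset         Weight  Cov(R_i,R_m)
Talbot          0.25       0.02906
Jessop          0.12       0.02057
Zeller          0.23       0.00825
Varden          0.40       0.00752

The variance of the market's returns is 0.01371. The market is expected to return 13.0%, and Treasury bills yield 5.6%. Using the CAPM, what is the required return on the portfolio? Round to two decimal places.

β_Talbot = 0.02906 / 0.01371 = 2.1196
β_Jessop = 0.02057 / 0.01371 = 1.5004
β_Zeller = 0.00825 / 0.01371 = 0.6018
β_Varden = 0.00752 / 0.01371 = 0.5485
β_P = Σ w_i β_i = 0.25×2.1196 + 0.12×1.5004 + 0.23×0.6018 + 0.40×0.5485 = 1.0678
MRP = 13.0% − 5.6% = 7.40%
E(R_P) = R_f + β_P × MRP = 5.6% + 1.0678 × 7.4% = 13.50%

13.50%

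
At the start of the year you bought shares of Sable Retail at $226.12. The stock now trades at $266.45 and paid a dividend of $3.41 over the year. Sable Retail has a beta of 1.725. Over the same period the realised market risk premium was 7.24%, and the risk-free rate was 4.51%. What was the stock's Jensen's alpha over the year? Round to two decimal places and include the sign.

Realised HPR = (P1 + D1 − P0) / P0 = (266.45 + 3.41 − 226.12) / 226.12 = 43.74 / 226.12 = 19.3437%
CAPM required = R_f + β·MRP = 4.51% + 1.725 × 7.24% = 16.99900%
α = realised − required = 19.3437% − 16.99900% = +2.34%

+2.34%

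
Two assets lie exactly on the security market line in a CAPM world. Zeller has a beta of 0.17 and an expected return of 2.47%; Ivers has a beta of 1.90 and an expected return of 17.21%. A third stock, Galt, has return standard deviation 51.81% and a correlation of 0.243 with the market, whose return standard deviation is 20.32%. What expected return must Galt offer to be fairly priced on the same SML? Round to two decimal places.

6.30%

MRP = (17.21% − 2.47%) / (1.90 − 0.17) = 8.5202%
R_f = 2.47% − 0.17 × 8.5202% = 1.0216%
β_Galt = ρ·σ_i/σ_m = 0.243 × 51.81 / 20.32 = 0.6196
E(R_Galt) = R_f + β × MRP = 1.0216% + 0.6196 × 8.5202% = 6.30%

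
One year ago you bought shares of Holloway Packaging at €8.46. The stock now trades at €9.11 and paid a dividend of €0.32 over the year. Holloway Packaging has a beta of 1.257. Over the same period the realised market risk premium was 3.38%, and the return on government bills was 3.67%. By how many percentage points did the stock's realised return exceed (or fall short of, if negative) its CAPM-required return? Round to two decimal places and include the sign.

Realised HPR = (P1 + D1 − P0) / P0 = (9.11 + 0.32 − 8.46) / 8.46 = 0.97 / 8.46 = 11.4657%
CAPM required = R_f + β·MRP = 3.67% + 1.257 × 3.38% = 7.91866%
α = realised − required = 11.4657% − 7.91866% = +3.55%

+3.55%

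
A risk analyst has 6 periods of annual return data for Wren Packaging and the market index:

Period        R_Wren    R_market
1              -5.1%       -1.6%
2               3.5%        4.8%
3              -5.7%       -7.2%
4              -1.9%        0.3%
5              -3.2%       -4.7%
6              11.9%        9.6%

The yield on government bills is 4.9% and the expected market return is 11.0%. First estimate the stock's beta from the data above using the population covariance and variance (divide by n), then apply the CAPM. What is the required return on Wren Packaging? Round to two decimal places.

Mean R_i = (-5.1 + 3.5 − 5.7 − 1.9 − 3.2 + 11.9) / 6 = -0.0833%
Mean R_m = (-1.6 + 4.8 − 7.2 + 0.3 − 4.7 + 9.6) / 6 = 0.2000%
Σ(R_i − R̄_i)(R_m − R̄_m) = 194.8100  ⇒  Cov = 194.8100 / 6 = 32.4683
Σ(R_m − R̄_m)² = 191.5400  ⇒  Var(R_m) = 191.5400 / 6 = 31.9233
β = Cov / Var(R_m) = 32.4683 / 31.9233 = 1.0171
MRP = 11.0% − 4.9% = 6.10%
E(R) = R_f + β × MRP = 4.9% + 1.0171 × 6.1% = 11.10%

11.10%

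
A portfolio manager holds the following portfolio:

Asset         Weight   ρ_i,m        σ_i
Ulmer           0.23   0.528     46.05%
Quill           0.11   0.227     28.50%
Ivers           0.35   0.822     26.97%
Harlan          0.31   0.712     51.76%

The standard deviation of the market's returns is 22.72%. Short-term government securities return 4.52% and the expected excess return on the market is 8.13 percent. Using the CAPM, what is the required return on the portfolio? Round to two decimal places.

β_Ulmer = 0.528 × 46.05% / 22.72% = 1.0702
β_Quill = 0.227 × 28.50% / 22.72% = 0.2847
β_Ivers = 0.822 × 26.97% / 22.72% = 0.9758
β_Harlan = 0.712 × 51.76% / 22.72% = 1.6221
β_P = Σ w_i β_i = 0.23×1.0702 + 0.11×0.2847 + 0.35×0.9758 + 0.31×1.6221 = 1.1218
E(R_P) = R_f + β_P × MRP = 4.52% + 1.1218 × 8.13% = 13.64%

13.64%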